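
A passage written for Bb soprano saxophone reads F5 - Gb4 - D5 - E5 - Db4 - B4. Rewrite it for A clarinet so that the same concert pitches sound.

First find concert pitch: the Bb soprano saxophone sounds a major second below written, so F5 Gb4 D5 E5 Db4 B4 sounds Eb5 Fb4 C5 D5 Cb4 A4.
Then write for A clarinet: it sounds a minor third below written, so the part must be a minor third above concert.
Eb5 → Gb5
Fb4 → Abb4
C5 → Eb5
D5 → F5
Cb4 → Ebb4
A4 → C5

Gb5 Abb4 Eb5 F5 Ebb4 C5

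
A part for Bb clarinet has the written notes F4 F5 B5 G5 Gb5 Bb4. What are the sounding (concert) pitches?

Eb4 Eb5 A5 F5 Fb5 Ab4

Written C4 on the Bb clarinet sounds as Bb3, a major second lower; apply that shift to every note.
F4 -> Eb4
F5 -> Eb5
B5 -> A5
G5 -> F5
Gb5 -> Fb5
Bb4 -> Ab4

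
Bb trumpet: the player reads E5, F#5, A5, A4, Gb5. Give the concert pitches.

D5 E5 G5 G4 Fb5

Written C4 on the Bb trumpet sounds as Bb3, a major second lower; apply that shift to every note.
E5 becomes D5
F#5 becomes E5
A5 becomes G5
A4 becomes G4
Gb5 becomes Fb5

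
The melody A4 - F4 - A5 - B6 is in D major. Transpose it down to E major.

D major to E major down is a minor seventh, so every note moves down by that interval.
A4 to B3
F4 to G3
A5 to B4
B6 to C#6

B3 G3 B4 C#6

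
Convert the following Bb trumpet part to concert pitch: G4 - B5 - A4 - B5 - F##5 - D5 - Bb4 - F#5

F4 A5 G4 A5 E#5 C5 Ab4 E5

Written C4 on the Bb trumpet sounds as Bb3, a major second lower; apply that shift to every note.
G4 becomes F4
B5 becomes A5
A4 becomes G4
B5 becomes A5
F##5 becomes E#5
D5 becomes C5
Bb4 becomes Ab4
F#5 becomes E5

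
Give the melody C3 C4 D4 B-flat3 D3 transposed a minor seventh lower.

C3: a seventh down reaches D, and 10 semitones makes it D2.
A minor seventh down from C4 gives D3.
A minor seventh down from D4 gives E3.
Bb3 down a minor seventh is C3.
D3 down a minor seventh is E2.

D2 D3 E3 C3 E2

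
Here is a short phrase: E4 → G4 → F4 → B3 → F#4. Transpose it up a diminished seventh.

E4 up a diminished seventh is Db5.
G4 up a diminished seventh is Fb5.
F4 up a diminished seventh is Ebb5.
B3: a seventh up reaches A, and 9 semitones makes it Ab4.
A diminished seventh up from F#4 gives Eb5.

Db5 Fb5 Ebb5 Ab4 Eb5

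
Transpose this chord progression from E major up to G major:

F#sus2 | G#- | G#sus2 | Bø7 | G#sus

Asus2 B- Bsus2 Dø7 Bsus

E major up to G major is a minor third; each chord root moves by that interval while the quality stays the same.
F#sus2: root F# up a minor third → A, giving Asus2.
G#-: root G# up a minor third → B, giving B-.
G#sus2: root G# up a minor third → B, giving Bsus2.
Bø7: root B up a minor third → D, giving Dø7.
G#sus: root G# up a minor third → B, giving Bsus.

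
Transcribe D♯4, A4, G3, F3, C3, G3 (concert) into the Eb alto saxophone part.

B#4 F#5 E4 D4 A3 E4

The Eb alto saxophone sounds a major sixth below written, so the written part must be a major sixth above concert — transpose each note up.
D#4 becomes B#4
A4 becomes F#5
G3 becomes E4
F3 becomes D4
C3 becomes A3
G3 becomes E4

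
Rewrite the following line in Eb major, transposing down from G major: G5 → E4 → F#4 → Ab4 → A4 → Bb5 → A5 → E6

From G down to Eb is a major third; apply that to each pitch.
G5 becomes Eb5
E4 becomes C4
F#4 becomes D4
Ab4 becomes Fb4
A4 becomes F4
Bb5 becomes Gb5
A5 becomes F5
E6 becomes C6

Eb5 C4 D4 Fb4 F4 Gb5 F5 C6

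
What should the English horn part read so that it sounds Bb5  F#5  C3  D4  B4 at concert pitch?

F6 C#6 G3 A4 F#5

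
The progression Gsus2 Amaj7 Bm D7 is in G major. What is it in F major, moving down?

Fsus2 Gmaj7 Am C7

G major down to F major is a major second; each chord root moves by that interval while the quality stays the same.
Gsus2: root G down a major second → F, giving Fsus2.
Amaj7: root A down a major second → G, giving Gmaj7.
Bm: root B down a major second → A, giving Am.
D7: root D down a major second → C, giving C7.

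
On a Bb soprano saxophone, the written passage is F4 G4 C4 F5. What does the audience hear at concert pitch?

Written C4 on the Bb soprano saxophone sounds as Bb3, a major second lower; apply that shift to every note.
F4 → Eb4
G4 → F4
C4 → Bb3
F5 → Eb5

Eb4 F4 Bb3 Eb5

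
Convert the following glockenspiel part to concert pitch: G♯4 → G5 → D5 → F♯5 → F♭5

G#6 G7 D7 F#7 Fb7

The glockenspiel sounds a perfect fifteenth above written, so transpose each written note up a perfect fifteenth.
G#4 gives G#6
G5 gives G7
D5 gives D7
F#5 gives F#7
Fb5 gives Fb7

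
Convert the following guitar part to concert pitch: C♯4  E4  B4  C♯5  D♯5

The guitar sounds a perfect octave below written, so transpose each written note down a perfect octave.
C#4 becomes C#3
E4 becomes E3
B4 becomes B3
C#5 becomes C#4
D#5 becomes D#4

C#3 E3 B3 C#4 D#4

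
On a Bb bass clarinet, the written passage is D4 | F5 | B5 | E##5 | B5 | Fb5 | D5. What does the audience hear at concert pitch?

The Bb bass clarinet sounds a major ninth below written, so transpose each written note down a major ninth.
D4 to C3
F5 to Eb4
B5 to A4
E##5 to D##4
B5 to A4
Fb5 to Ebb4
D5 to C4

C3 Eb4 A4 D##4 A4 Ebb4 C4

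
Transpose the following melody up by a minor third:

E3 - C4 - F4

G3 Eb4 Ab4

E3 gives G3
C4 gives Eb4
F4 gives Ab4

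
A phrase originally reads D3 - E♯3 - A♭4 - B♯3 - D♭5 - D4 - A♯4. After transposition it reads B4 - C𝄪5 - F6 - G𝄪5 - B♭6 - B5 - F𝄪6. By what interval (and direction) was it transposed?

up a major thirteenth

Take the first pair: D3 → B4. D to B spans 13 letter names, so the interval is some kind of thirteenth.
D3 to B4 is 21 semitones, which makes it a major thirteenth; the second version is higher, so the direction is up.
Checking another pair — A#4 → F##6 — gives the same interval.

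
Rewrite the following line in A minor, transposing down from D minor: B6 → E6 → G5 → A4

From D down to A is a perfect fourth; apply that to each pitch.
B6 gives F#6
E6 gives B5
G5 gives D5
A4 gives E4

F#6 B5 D5 E4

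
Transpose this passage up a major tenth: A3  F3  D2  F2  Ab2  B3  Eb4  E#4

C#5 A4 F#3 A3 C4 D#5 G5 G##5

A3 to C#5
F3 to A4
D2 to F#3
F2 to A3
Ab2 to C4
B3 to D#5
Eb4 to G5
E#4 to G##5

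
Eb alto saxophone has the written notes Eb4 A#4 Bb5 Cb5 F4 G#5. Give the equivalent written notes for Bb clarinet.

Ab3 D#4 Eb5 Fb4 Bb3 C#5

First find concert pitch: the Eb alto saxophone sounds a major sixth below written, so Eb4 A#4 Bb5 Cb5 F4 G#5 sounds Gb3 C#4 Db5 Ebb4 Ab3 B4.
Then write for Bb clarinet: it sounds a major second below written, so the part must be a major second above concert.
Gb3 → Ab3
C#4 → D#4
Db5 → Eb5
Ebb4 → Fb4
Ab3 → Bb3
B4 → C#5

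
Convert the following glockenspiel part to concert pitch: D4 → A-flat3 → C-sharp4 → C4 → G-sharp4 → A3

D6 Ab5 C#6 C6 G#6 A5

The glockenspiel sounds a perfect fifteenth above written, so transpose each written note up a perfect fifteenth.
D4 becomes D6
Ab3 becomes Ab5
C#4 becomes C#6
C4 becomes C6
G#4 becomes G#6
A3 becomes A5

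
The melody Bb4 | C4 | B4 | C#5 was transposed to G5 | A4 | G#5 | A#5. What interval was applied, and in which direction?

up a major sixth

From Bb4 to G5 is 6 letter names — a sixth of some quality.
Bb4 to G5 is 9 semitones, which makes it a major sixth; the second version is higher, so the direction is up.
Checking another pair — C#5 → A#5 — gives the same interval.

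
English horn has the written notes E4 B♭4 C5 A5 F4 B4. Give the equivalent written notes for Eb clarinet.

F#3 C4 D4 B4 G3 C#4

First find concert pitch: the English horn sounds a perfect fifth below written, so E4 B♭4 C5 A5 F4 B4 sounds A3 Eb4 F4 D5 Bb3 E4.
Then write for Eb clarinet: it sounds a minor third above written, so the part must be a minor third below concert.
A3 → F#3
Eb4 → C4
F4 → D4
D5 → B4
Bb3 → G3
E4 → C#4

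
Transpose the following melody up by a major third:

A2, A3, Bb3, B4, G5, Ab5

C#3 C#4 D4 D#5 B5 C6

A2 → C#3
A3 → C#4
Bb3 → D4
B4 → D#5
G5 → B5
Ab5 → C6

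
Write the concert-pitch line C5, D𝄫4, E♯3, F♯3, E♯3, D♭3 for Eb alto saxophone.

A5 Bbb4 C##4 D#4 C##4 Bb3

The Eb alto saxophone sounds a major sixth below written, so the written part must be a major sixth above concert — transpose each note up.
C5 gives A5
Dbb4 gives Bbb4
E#3 gives C##4
F#3 gives D#4
E#3 gives C##4
Db3 gives Bb3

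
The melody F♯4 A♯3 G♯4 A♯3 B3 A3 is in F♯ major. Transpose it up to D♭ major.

F♯ major to D♭ major up is a diminished sixth, so every note moves up by that interval.
F#4 to Db5
A#3 to F4
G#4 to Eb5
A#3 to F4
B3 to Gb4
A3 to Fb4

Db5 F4 Eb5 F4 Gb4 Fb4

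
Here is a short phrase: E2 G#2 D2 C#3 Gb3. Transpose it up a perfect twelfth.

B3 D#4 A3 G#4 Db5

E2: a twelfth up reaches B, and 19 semitones makes it B3.
G#2: a twelfth up reaches D, and 19 semitones makes it D#4.
A perfect twelfth up from D2 gives A3.
C#3 up a perfect twelfth is G#4.
Gb3 up a perfect twelfth is Db5.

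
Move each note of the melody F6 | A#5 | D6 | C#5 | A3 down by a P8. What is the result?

A perfect octave down from F6 gives F5.
A#5 down a perfect octave is A#4.
A perfect octave down from D6 gives D5.
A perfect octave down from C#5 gives C#4.
A3: an octave down reaches A, and 12 semitones makes it A2.

F5 A#4 D5 C#4 A2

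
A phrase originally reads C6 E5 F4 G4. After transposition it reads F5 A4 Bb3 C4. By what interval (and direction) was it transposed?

down a perfect fifth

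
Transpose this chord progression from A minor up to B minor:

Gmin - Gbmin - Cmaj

Amin Abmin Dmaj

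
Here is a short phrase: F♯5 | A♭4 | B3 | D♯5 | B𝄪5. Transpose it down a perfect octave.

F#4 Ab3 B2 D#4 B##4

F#5 → F#4
Ab4 → Ab3
B3 → B2
D#5 → D#4
B##5 → B##4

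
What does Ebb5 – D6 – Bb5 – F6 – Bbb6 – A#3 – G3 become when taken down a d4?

Bb4 A#5 F#5 C#6 F6 E##3 D#3

Ebb5 -> Bb4
D6 -> A#5
Bb5 -> F#5
F6 -> C#6
Bbb6 -> F6
A#3 -> E##3
G3 -> D#3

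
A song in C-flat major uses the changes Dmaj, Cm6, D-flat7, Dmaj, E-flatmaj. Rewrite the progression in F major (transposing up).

G#maj F#m6 G7 G#maj Amaj

C-flat major up to F major is an augmented fourth; each chord root moves by that interval while the quality stays the same.
Dmaj: root D up an augmented fourth → G#, giving G#maj.
Cm6: root C up an augmented fourth → F#, giving F#m6.
D-flat7: root D-flat up an augmented fourth → G, giving G7.
Dmaj: root D up an augmented fourth → G#, giving G#maj.
E-flatmaj: root E-flat up an augmented fourth → A, giving Amaj.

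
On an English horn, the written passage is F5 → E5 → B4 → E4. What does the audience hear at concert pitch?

Bb4 A4 E4 A3

The English horn sounds a perfect fifth below written, so transpose each written note down a perfect fifth.
F5 to Bb4
E5 to A4
B4 to E4
E4 to A3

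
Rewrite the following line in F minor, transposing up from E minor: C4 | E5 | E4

From E up to F is a minor second; apply that to each pitch.
C4 → Db4
E5 → F5
E4 → F4

Db4 F5 F4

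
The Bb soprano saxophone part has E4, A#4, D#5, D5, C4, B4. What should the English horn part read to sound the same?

First find concert pitch: the Bb soprano saxophone sounds a major second below written, so E4 A#4 D#5 D5 C4 B4 sounds D4 G#4 C#5 C5 Bb3 A4.
Then write for English horn: it sounds a perfect fifth below written, so the part must be a perfect fifth above concert.
D4 → A4
G#4 → D#5
C#5 → G#5
C5 → G5
Bb3 → F4
A4 → E5

A4 D#5 G#5 G5 F4 E5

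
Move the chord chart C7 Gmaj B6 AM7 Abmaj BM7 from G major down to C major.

G major down to C major is a perfect fifth; each chord root moves by that interval while the quality stays the same.
C7: root C down a perfect fifth → F, giving F7.
Gmaj: root G down a perfect fifth → C, giving Cmaj.
B6: root B down a perfect fifth → E, giving E6.
AM7: root A down a perfect fifth → D, giving DM7.
Abmaj: root Ab down a perfect fifth → Db, giving Dbmaj.
BM7: root B down a perfect fifth → E, giving EM7.

F7 Cmaj E6 DM7 Dbmaj EM7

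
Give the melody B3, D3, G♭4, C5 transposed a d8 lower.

B#2 D#2 G3 C#4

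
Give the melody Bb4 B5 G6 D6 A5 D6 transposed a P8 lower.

Bb3 B4 G5 D5 A4 D5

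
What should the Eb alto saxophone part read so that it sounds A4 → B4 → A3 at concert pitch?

F#5 G#5 F#4

Written C4 sounds as Eb3 on the Eb alto saxophone, so concert pitches are written a major sixth up.
A4 gives F#5
B4 gives G#5
A3 gives F#4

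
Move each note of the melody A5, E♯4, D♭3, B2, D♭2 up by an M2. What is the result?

B5 F##4 Eb3 C#3 Eb2

A5 -> B5
E#4 -> F##4
Db3 -> Eb3
B2 -> C#3
Db2 -> Eb2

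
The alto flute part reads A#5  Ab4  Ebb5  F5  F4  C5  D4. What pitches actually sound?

Written C4 on the alto flute sounds as G3, a perfect fourth lower; apply that shift to every note.
A#5 -> E#5
Ab4 -> Eb4
Ebb5 -> Bbb4
F5 -> C5
F4 -> C4
C5 -> G4
D4 -> A3

E#5 Eb4 Bbb4 C5 C4 G4 A3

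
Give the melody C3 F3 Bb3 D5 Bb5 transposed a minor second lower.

B2 E3 A3 C#5 A5

A minor second down from C3 gives B2.
F3: a second down reaches E, and 1 semitone makes it E3.
Bb3: a second down reaches A, and 1 semitone makes it A3.
A minor second down from D5 gives C#5.
A minor second down from Bb5 gives A5.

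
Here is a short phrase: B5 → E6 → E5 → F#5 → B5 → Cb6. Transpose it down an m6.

D#5 G#5 G#4 A#4 D#5 Eb5

A minor sixth down from B5 gives D#5.
E6 down a minor sixth is G#5.
E5: a sixth down reaches G, and 8 semitones makes it G#4.
F#5 down a minor sixth is A#4.
B5: a sixth down reaches D, and 8 semitones makes it D#5.
Cb6: a sixth down reaches E, and 8 semitones makes it Eb5.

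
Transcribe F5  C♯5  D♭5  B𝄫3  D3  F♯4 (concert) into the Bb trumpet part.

Written C4 sounds as Bb3 on the Bb trumpet, so concert pitches are written a major second up.
F5 becomes G5
C#5 becomes D#5
Db5 becomes Eb5
Bbb3 becomes Cb4
D3 becomes E3
F#4 becomes G#4

G5 D#5 Eb5 Cb4 E3 G#4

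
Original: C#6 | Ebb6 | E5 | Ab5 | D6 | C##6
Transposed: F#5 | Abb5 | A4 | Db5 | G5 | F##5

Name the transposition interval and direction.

down a perfect fifth

From C#6 to F#5 is 5 letter names — a fifth of some quality.
F#5 to C#6 is 7 semitones, which makes it a perfect fifth; the second version is lower, so the direction is down.
Checking another pair — C##6 → F##5 — gives the same interval.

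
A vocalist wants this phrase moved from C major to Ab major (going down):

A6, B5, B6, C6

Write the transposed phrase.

From C down to Ab is a major third; apply that to each pitch.
A6 becomes F6
B5 becomes G5
B6 becomes G6
C6 becomes Ab5

F6 G5 G6 Ab5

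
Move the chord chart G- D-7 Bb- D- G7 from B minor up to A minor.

F- C-7 Ab- C- F7

B minor up to A minor is a minor seventh; each chord root moves by that interval while the quality stays the same.
G-: root G up a minor seventh → F, giving F-.
D-7: root D up a minor seventh → C, giving C-7.
Bb-: root Bb up a minor seventh → Ab, giving Ab-.
D-: root D up a minor seventh → C, giving C-.
G7: root G up a minor seventh → F, giving F7.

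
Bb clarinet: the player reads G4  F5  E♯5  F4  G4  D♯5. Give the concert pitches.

Written C4 on the Bb clarinet sounds as Bb3, a major second lower; apply that shift to every note.
G4 -> F4
F5 -> Eb5
E#5 -> D#5
F4 -> Eb4
G4 -> F4
D#5 -> C#5

F4 Eb5 D#5 Eb4 F4 C#5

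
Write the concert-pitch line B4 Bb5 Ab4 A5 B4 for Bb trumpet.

C#5 C6 Bb4 B5 C#5

The Bb trumpet sounds a major second below written, so the written part must be a major second above concert — transpose each note up.
B4 -> C#5
Bb5 -> C6
Ab4 -> Bb4
A5 -> B5
B4 -> C#5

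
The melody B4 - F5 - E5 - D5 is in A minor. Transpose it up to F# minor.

G#5 D6 C#6 B5

A minor to F# minor up is a major sixth, so every note moves up by that interval.
B4 gives G#5
F5 gives D6
E5 gives C#6
D5 gives B5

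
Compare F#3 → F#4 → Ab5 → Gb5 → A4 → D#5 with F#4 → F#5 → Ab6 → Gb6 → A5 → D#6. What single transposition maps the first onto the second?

up a perfect octave

Take the first pair: F#3 → F#4. F to F spans 8 letter names, so the interval is some kind of octave.
F#3 to F#4 is 12 semitones, which makes it a perfect octave; the second version is higher, so the direction is up.
Checking another pair — D#5 → D#6 — gives the same interval.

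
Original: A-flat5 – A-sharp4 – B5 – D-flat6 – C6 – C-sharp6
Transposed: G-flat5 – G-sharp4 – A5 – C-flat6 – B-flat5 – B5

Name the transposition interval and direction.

down a major second

From Ab5 to Gb5 is 2 letter names — a second of some quality.
Gb5 to Ab5 is 2 semitones, which makes it a major second; the second version is lower, so the direction is down.
Checking another pair — C#6 → B5 — gives the same interval.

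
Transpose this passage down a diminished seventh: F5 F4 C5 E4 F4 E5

G#4 G#3 D#4 F##3 G#3 F##4

F5 -> G#4
F4 -> G#3
C5 -> D#4
E4 -> F##3
F4 -> G#3
E5 -> F##4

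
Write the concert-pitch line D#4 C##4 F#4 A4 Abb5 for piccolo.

D#3 C##3 F#3 A3 Abb4

Written C4 sounds as C5 on the piccolo, so concert pitches are written a perfect octave down.
D#4 to D#3
C##4 to C##3
F#4 to F#3
A4 to A3
Abb5 to Abb4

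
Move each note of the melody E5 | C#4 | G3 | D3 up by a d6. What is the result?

A diminished sixth up from E5 gives Cb6.
C#4: a sixth up reaches A, and 7 semitones makes it Ab4.
G3: a sixth up reaches E, and 7 semitones makes it Ebb4.
D3: a sixth up reaches B, and 7 semitones makes it Bbb3.

Cb6 Ab4 Ebb4 Bbb3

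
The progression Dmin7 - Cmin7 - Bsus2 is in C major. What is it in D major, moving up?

Emin7 Dmin7 C#sus2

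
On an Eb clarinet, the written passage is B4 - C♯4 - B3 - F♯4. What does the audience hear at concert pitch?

D5 E4 D4 A4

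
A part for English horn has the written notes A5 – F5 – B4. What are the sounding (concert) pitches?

D5 Bb4 E4

Written C4 on the English horn sounds as F3, a perfect fifth lower; apply that shift to every note.
A5 -> D5
F5 -> Bb4
B4 -> E4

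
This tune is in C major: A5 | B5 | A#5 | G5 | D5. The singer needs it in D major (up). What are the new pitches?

B5 C#6 B#5 A5 E5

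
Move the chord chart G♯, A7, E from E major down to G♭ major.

E major down to G♭ major is an augmented sixth; each chord root moves by that interval while the quality stays the same.
G♯: root G♯ down an augmented sixth → Bb, giving Bb.
A7: root A down an augmented sixth → Cb, giving Cb7.
E: root E down an augmented sixth → Gb, giving Gb.

Bb Cb7 Gb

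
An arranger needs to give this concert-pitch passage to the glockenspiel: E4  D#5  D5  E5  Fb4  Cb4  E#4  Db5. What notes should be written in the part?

E2 D#3 D3 E3 Fb2 Cb2 E#2 Db3

The glockenspiel sounds a perfect fifteenth above written, so the written part must be a perfect fifteenth below concert — transpose each note down.
E4 becomes E2
D#5 becomes D#3
D5 becomes D3
E5 becomes E3
Fb4 becomes Fb2
Cb4 becomes Cb2
E#4 becomes E#2
Db5 becomes Db3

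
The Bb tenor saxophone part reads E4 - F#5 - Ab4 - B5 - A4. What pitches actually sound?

D3 E4 Gb3 A4 G3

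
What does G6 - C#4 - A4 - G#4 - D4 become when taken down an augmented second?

G6: a second down reaches F, and 3 semitones makes it Fb6.
C#4: a second down reaches B, and 3 semitones makes it Bb3.
An augmented second down from A4 gives Gb4.
An augmented second down from G#4 gives F4.
An augmented second down from D4 gives Cb4.

Fb6 Bb3 Gb4 F4 Cb4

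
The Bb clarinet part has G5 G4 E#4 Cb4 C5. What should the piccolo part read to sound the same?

F4 F3 D#3 Bbb2 Bb3

First find concert pitch: the Bb clarinet sounds a major second below written, so G5 G4 E#4 Cb4 C5 sounds F5 F4 D#4 Bbb3 Bb4.
Then write for piccolo: it sounds a perfect octave above written, so the part must be a perfect octave below concert.
F5 → F4
F4 → F3
D#4 → D#3
Bbb3 → Bbb2
Bb4 → Bb3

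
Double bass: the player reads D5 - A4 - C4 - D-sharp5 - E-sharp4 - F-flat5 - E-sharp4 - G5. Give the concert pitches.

D4 A3 C3 D#4 E#3 Fb4 E#3 G4

The double bass sounds a perfect octave below written, so transpose each written note down a perfect octave.
D5 gives D4
A4 gives A3
C4 gives C3
D#5 gives D#4
E#4 gives E#3
Fb5 gives Fb4
E#4 gives E#3
G5 gives G4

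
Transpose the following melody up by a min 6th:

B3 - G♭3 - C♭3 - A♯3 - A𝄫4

G4 Ebb4 Abb3 F#4 Fbb5

B3 -> G4
Gb3 -> Ebb4
Cb3 -> Abb3
A#3 -> F#4
Abb4 -> Fbb5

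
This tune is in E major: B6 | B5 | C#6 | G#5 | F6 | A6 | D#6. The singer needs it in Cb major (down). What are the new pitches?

From E down to Cb is an augmented third; apply that to each pitch.
B6 → Gb6
B5 → Gb5
C#6 → Ab5
G#5 → Eb5
F6 → Dbb6
A6 → Fb6
D#6 → Bb5

Gb6 Gb5 Ab5 Eb5 Dbb6 Fb6 Bb5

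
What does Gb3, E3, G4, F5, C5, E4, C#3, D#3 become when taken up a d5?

Gb3 up a diminished fifth is Dbb4.
E3 up a diminished fifth is Bb3.
A diminished fifth up from G4 gives Db5.
F5: a fifth up reaches C, and 6 semitones makes it Cb6.
C5 up a diminished fifth is Gb5.
E4: a fifth up reaches B, and 6 semitones makes it Bb4.
A diminished fifth up from C#3 gives G3.
A diminished fifth up from D#3 gives A3.

Dbb4 Bb3 Db5 Cb6 Gb5 Bb4 G3 A3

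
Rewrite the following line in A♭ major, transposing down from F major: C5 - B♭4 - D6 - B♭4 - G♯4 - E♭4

F major to A♭ major down is a major sixth, so every note moves down by that interval.
C5 gives Eb4
Bb4 gives Db4
D6 gives F5
Bb4 gives Db4
G#4 gives B3
Eb4 gives Gb3

Eb4 Db4 F5 Db4 B3 Gb3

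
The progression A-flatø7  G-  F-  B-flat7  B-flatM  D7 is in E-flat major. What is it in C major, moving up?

Fø7 E- D- G7 GM B7

E-flat major up to C major is a major sixth; each chord root moves by that interval while the quality stays the same.
A-flatø7: root A-flat up a major sixth → F, giving Fø7.
G-: root G up a major sixth → E, giving E-.
F-: root F up a major sixth → D, giving D-.
B-flat7: root B-flat up a major sixth → G, giving G7.
B-flatM: root B-flat up a major sixth → G, giving GM.
D7: root D up a major sixth → B, giving B7.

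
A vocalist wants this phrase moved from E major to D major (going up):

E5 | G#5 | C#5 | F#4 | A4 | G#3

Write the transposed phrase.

D6 F#6 B5 E5 G5 F#4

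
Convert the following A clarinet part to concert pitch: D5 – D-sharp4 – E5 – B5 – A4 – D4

B4 B#3 C#5 G#5 F#4 B3

The A clarinet sounds a minor third below written, so transpose each written note down a minor third.
D5 → B4
D#4 → B#3
E5 → C#5
B5 → G#5
A4 → F#4
D4 → B3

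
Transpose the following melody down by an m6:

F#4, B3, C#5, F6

A#3 D#3 E#4 A5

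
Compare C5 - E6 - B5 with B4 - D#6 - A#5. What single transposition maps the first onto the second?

down a minor second

From C5 to B4 is 2 letter names — a second of some quality.
B4 to C5 is 1 semitone, which makes it a minor second; the second version is lower, so the direction is down.
Checking another pair — B5 → A#5 — gives the same interval.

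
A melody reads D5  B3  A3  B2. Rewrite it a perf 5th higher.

A5 F#4 E4 F#3

D5: a fifth up reaches A, and 7 semitones makes it A5.
B3: a fifth up reaches F, and 7 semitones makes it F#4.
A perfect fifth up from A3 gives E4.
B2 up a perfect fifth is F#3.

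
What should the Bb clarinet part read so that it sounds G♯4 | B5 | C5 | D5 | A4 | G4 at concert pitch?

A#4 C#6 D5 E5 B4 A4

The Bb clarinet sounds a major second below written, so the written part must be a major second above concert — transpose each note up.
G#4 to A#4
B5 to C#6
C5 to D5
D5 to E5
A4 to B4
G4 to A4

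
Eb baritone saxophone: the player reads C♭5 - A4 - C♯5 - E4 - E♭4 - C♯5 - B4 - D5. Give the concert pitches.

Written C4 on the Eb baritone saxophone sounds as Eb2, a major thirteenth lower; apply that shift to every note.
Cb5 to Ebb3
A4 to C3
C#5 to E3
E4 to G2
Eb4 to Gb2
C#5 to E3
B4 to D3
D5 to F3

Ebb3 C3 E3 G2 Gb2 E3 D3 F3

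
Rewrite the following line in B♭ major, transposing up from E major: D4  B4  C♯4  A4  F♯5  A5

Ab4 F5 G4 Eb5 C6 Eb6

From E up to B♭ is a diminished fifth; apply that to each pitch.
D4 to Ab4
B4 to F5
C#4 to G4
A4 to Eb5
F#5 to C6
A5 to Eb6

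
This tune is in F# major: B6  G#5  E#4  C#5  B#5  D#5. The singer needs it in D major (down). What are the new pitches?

F# major to D major down is a major third, so every note moves down by that interval.
B6 to G6
G#5 to E5
E#4 to C#4
C#5 to A4
B#5 to G#5
D#5 to B4

G6 E5 C#4 A4 G#5 B4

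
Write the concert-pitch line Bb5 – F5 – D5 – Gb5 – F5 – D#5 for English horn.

F6 C6 A5 Db6 C6 A#5

The English horn sounds a perfect fifth below written, so the written part must be a perfect fifth above concert — transpose each note up.
Bb5 -> F6
F5 -> C6
D5 -> A5
Gb5 -> Db6
F5 -> C6
D#5 -> A#5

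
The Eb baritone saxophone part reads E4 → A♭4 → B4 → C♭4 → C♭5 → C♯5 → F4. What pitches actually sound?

G2 Cb3 D3 Ebb2 Ebb3 E3 Ab2

Written C4 on the Eb baritone saxophone sounds as Eb2, a major thirteenth lower; apply that shift to every note.
E4 gives G2
Ab4 gives Cb3
B4 gives D3
Cb4 gives Ebb2
Cb5 gives Ebb3
C#5 gives E3
F4 gives Ab2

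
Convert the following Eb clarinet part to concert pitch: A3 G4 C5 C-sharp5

C4 Bb4 Eb5 E5

Written C4 on the Eb clarinet sounds as Eb4, a minor third higher; apply that shift to every note.
A3 to C4
G4 to Bb4
C5 to Eb5
C#5 to E5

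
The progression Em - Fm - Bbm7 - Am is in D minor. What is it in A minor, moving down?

Bm Cm Fm7 Em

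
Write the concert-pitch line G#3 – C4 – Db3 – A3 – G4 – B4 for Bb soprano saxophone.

A#3 D4 Eb3 B3 A4 C#5

The Bb soprano saxophone sounds a major second below written, so the written part must be a major second above concert — transpose each note up.
G#3 gives A#3
C4 gives D4
Db3 gives Eb3
A3 gives B3
G4 gives A4
B4 gives C#5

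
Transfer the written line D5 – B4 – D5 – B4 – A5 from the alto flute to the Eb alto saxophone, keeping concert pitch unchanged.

First find concert pitch: the alto flute sounds a perfect fourth below written, so D5 B4 D5 B4 A5 sounds A4 F#4 A4 F#4 E5.
Then write for Eb alto saxophone: it sounds a major sixth below written, so the part must be a major sixth above concert.
A4 → F#5
F#4 → D#5
A4 → F#5
F#4 → D#5
E5 → C#6

F#5 D#5 F#5 D#5 C#6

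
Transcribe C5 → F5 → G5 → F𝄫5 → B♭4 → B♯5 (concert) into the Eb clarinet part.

A4 D5 E5 Dbb5 G4 G##5

The Eb clarinet sounds a minor third above written, so the written part must be a minor third below concert — transpose each note down.
C5 to A4
F5 to D5
G5 to E5
Fbb5 to Dbb5
Bb4 to G4
B#5 to G##5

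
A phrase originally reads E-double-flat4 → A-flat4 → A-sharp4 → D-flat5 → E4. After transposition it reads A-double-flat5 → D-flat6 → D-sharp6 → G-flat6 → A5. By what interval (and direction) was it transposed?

From Ebb4 to Abb5 is 11 letter names — an eleventh of some quality.
Ebb4 to Abb5 is 17 semitones, which makes it a perfect eleventh; the second version is higher, so the direction is up.
Checking another pair — E4 → A5 — gives the same interval.

up a perfect eleventh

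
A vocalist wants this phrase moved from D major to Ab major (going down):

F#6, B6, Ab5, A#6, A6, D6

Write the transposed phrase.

From D down to Ab is an augmented fourth; apply that to each pitch.
F#6 becomes C6
B6 becomes F6
Ab5 becomes Ebb5
A#6 becomes E6
A6 becomes Eb6
D6 becomes Ab5

C6 F6 Ebb5 E6 Eb6 Ab5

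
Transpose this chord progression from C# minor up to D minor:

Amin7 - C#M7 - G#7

C# minor up to D minor is a minor second; each chord root moves by that interval while the quality stays the same.
Amin7: root A up a minor second → Bb, giving Bbmin7.
C#M7: root C# up a minor second → D, giving DM7.
G#7: root G# up a minor second → A, giving A7.

Bbmin7 DM7 A7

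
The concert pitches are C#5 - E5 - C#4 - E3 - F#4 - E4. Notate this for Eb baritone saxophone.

The Eb baritone saxophone sounds a major thirteenth below written, so the written part must be a major thirteenth above concert — transpose each note up.
C#5 → A#6
E5 → C#7
C#4 → A#5
E3 → C#5
F#4 → D#6
E4 → C#6

A#6 C#7 A#5 C#5 D#6 C#6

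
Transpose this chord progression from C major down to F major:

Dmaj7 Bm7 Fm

C major down to F major is a perfect fifth; each chord root moves by that interval while the quality stays the same.
Dmaj7: root D down a perfect fifth → G, giving Gmaj7.
Bm7: root B down a perfect fifth → E, giving Em7.
Fm: root F down a perfect fifth → Bb, giving Bbm.

Gmaj7 Em7 Bbm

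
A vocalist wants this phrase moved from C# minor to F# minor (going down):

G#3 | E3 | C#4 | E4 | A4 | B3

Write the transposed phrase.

C#3 A2 F#3 A3 D4 E3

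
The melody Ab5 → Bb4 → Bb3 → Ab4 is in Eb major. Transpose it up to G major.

C6 D5 D4 C5

Eb major to G major up is a major third, so every note moves up by that interval.
Ab5 to C6
Bb4 to D5
Bb3 to D4
Ab4 to C5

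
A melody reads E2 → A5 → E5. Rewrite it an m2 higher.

F2 Bb5 F5

E2 -> F2
A5 -> Bb5
E5 -> F5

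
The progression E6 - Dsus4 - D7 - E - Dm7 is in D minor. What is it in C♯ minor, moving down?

D minor down to C♯ minor is a minor second; each chord root moves by that interval while the quality stays the same.
E6: root E down a minor second → D#, giving D#6.
Dsus4: root D down a minor second → C#, giving C#sus4.
D7: root D down a minor second → C#, giving C#7.
E: root E down a minor second → D#, giving D#.
Dm7: root D down a minor second → C#, giving C#m7.

D#6 C#sus4 C#7 D# C#m7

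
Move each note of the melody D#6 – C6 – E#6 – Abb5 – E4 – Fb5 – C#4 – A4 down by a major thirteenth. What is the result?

D#6 → F#4
C6 → Eb4
E#6 → G#4
Abb5 → Cbb4
E4 → G2
Fb5 → Abb3
C#4 → E2
A4 → C3

F#4 Eb4 G#4 Cbb4 G2 Abb3 E2 C3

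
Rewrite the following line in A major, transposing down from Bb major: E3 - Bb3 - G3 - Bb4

D#3 A3 F#3 A4

From Bb down to A is a minor second; apply that to each pitch.
E3 -> D#3
Bb3 -> A3
G3 -> F#3
Bb4 -> A4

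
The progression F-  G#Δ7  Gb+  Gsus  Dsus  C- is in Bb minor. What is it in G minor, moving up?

D- E#Δ7 Eb+ Esus Bsus A-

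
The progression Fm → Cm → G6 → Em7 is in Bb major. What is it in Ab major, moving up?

Ebm Bbm F6 Dm7

Bb major up to Ab major is a minor seventh; each chord root moves by that interval while the quality stays the same.
Fm: root F up a minor seventh → Eb, giving Ebm.
Cm: root C up a minor seventh → Bb, giving Bbm.
G6: root G up a minor seventh → F, giving F6.
Em7: root E up a minor seventh → D, giving Dm7.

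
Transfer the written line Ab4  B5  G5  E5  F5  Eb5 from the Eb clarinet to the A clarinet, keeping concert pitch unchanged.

First find concert pitch: the Eb clarinet sounds a minor third above written, so Ab4 B5 G5 E5 F5 Eb5 sounds Cb5 D6 Bb5 G5 Ab5 Gb5.
Then write for A clarinet: it sounds a minor third below written, so the part must be a minor third above concert.
Cb5 → Ebb5
D6 → F6
Bb5 → Db6
G5 → Bb5
Ab5 → Cb6
Gb5 → Bbb5

Ebb5 F6 Db6 Bb5 Cb6 Bbb5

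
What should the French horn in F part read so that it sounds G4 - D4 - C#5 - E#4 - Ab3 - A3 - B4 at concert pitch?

D5 A4 G#5 B#4 Eb4 E4 F#5

Written C4 sounds as F3 on the French horn in F, so concert pitches are written a perfect fifth up.
G4 → D5
D4 → A4
C#5 → G#5
E#4 → B#4
Ab3 → Eb4
A3 → E4
B4 → F#5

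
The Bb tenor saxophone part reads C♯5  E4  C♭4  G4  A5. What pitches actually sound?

B3 D3 Bbb2 F3 G4

The Bb tenor saxophone sounds a major ninth below written, so transpose each written note down a major ninth.
C#5 to B3
E4 to D3
Cb4 to Bbb2
G4 to F3
A5 to G4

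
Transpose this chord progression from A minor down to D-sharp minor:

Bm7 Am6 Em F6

E#m7 D#m6 A#m B6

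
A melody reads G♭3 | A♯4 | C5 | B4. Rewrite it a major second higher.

A major second up from Gb3 gives Ab3.
A#4 up a major second is B#4.
A major second up from C5 gives D5.
B4: a second up reaches C, and 2 semitones makes it C#5.

Ab3 B#4 D5 C#5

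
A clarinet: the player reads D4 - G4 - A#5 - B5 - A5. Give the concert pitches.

B3 E4 F##5 G#5 F#5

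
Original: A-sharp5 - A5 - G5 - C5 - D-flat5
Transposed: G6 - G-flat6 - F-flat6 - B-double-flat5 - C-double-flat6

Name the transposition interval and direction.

Take the first pair: A#5 → G6. A to G spans 7 letter names, so the interval is some kind of seventh.
A#5 to G6 is 9 semitones, which makes it a diminished seventh; the second version is higher, so the direction is up.
Checking another pair — Db5 → Cbb6 — gives the same interval.

up a diminished seventh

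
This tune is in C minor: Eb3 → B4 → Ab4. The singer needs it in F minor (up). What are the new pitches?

C minor to F minor up is a perfect fourth, so every note moves up by that interval.
Eb3 gives Ab3
B4 gives E5
Ab4 gives Db5

Ab3 E5 Db5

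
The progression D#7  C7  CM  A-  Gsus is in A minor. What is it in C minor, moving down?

F#7 Eb7 EbM C- Bbsus

A minor down to C minor is a major sixth; each chord root moves by that interval while the quality stays the same.
D#7: root D# down a major sixth → F#, giving F#7.
C7: root C down a major sixth → Eb, giving Eb7.
CM: root C down a major sixth → Eb, giving EbM.
A-: root A down a major sixth → C, giving C-.
Gsus: root G down a major sixth → Bb, giving Bbsus.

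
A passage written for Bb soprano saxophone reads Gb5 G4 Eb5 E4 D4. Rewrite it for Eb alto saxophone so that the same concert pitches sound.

Db6 D5 Bb5 B4 A4

First find concert pitch: the Bb soprano saxophone sounds a major second below written, so Gb5 G4 Eb5 E4 D4 sounds Fb5 F4 Db5 D4 C4.
Then write for Eb alto saxophone: it sounds a major sixth below written, so the part must be a major sixth above concert.
Fb5 → Db6
F4 → D5
Db5 → Bb5
D4 → B4
C4 → A4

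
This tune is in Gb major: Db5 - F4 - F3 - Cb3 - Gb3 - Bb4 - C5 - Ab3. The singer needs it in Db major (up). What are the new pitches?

Ab5 C5 C4 Gb3 Db4 F5 G5 Eb4

From Gb up to Db is a perfect fifth; apply that to each pitch.
Db5 becomes Ab5
F4 becomes C5
F3 becomes C4
Cb3 becomes Gb3
Gb3 becomes Db4
Bb4 becomes F5
C5 becomes G5
Ab3 becomes Eb4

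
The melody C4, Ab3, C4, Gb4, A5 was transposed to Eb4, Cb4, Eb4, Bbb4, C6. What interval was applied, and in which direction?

up a minor third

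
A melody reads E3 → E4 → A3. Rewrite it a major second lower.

E3 down a major second is D3.
E4 down a major second is D4.
A major second down from A3 gives G3.

D3 D4 G3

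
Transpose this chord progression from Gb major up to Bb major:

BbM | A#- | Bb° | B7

DM C##- D° D#7

Gb major up to Bb major is a major third; each chord root moves by that interval while the quality stays the same.
BbM: root Bb up a major third → D, giving DM.
A#-: root A# up a major third → C##, giving C##-.
Bb°: root Bb up a major third → D, giving D°.
B7: root B up a major third → D#, giving D#7.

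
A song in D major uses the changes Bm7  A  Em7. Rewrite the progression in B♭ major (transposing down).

Gm7 F Cm7

D major down to B♭ major is a major third; each chord root moves by that interval while the quality stays the same.
Bm7: root B down a major third → G, giving Gm7.
A: root A down a major third → F, giving F.
Em7: root E down a major third → C, giving Cm7.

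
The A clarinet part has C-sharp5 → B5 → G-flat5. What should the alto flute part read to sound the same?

D#5 C#6 Ab5

First find concert pitch: the A clarinet sounds a minor third below written, so C-sharp5 B5 G-flat5 sounds A#4 G#5 Eb5.
Then write for alto flute: it sounds a perfect fourth below written, so the part must be a perfect fourth above concert.
A#4 → D#5
G#5 → C#6
Eb5 → Ab5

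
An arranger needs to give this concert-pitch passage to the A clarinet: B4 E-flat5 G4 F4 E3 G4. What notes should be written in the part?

The A clarinet sounds a minor third below written, so the written part must be a minor third above concert — transpose each note up.
B4 -> D5
Eb5 -> Gb5
G4 -> Bb4
F4 -> Ab4
E3 -> G3
G4 -> Bb4

D5 Gb5 Bb4 Ab4 G3 Bb4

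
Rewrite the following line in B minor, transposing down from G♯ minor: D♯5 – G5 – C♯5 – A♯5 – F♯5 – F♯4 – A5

G♯ minor to B minor down is a major sixth, so every note moves down by that interval.
D#5 -> F#4
G5 -> Bb4
C#5 -> E4
A#5 -> C#5
F#5 -> A4
F#4 -> A3
A5 -> C5

F#4 Bb4 E4 C#5 A4 A3 C5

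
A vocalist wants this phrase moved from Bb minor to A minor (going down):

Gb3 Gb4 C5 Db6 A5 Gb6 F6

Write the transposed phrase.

F3 F4 B4 C6 G#5 F6 E6

From Bb down to A is a minor second; apply that to each pitch.
Gb3 gives F3
Gb4 gives F4
C5 gives B4
Db6 gives C6
A5 gives G#5
Gb6 gives F6
F6 gives E6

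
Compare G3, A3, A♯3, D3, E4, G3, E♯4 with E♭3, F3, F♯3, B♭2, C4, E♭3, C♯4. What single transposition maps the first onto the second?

From G3 to Eb3 is 3 letter names — a third of some quality.
Eb3 to G3 is 4 semitones, which makes it a major third; the second version is lower, so the direction is down.
Checking another pair — E#4 → C#4 — gives the same interval.

down a major third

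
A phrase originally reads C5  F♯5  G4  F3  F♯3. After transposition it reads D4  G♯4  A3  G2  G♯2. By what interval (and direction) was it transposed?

down a minor seventh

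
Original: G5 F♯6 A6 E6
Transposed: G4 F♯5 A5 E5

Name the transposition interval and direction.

down a perfect octave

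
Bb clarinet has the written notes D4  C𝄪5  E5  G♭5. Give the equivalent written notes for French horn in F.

First find concert pitch: the Bb clarinet sounds a major second below written, so D4 C𝄪5 E5 G♭5 sounds C4 B#4 D5 Fb5.
Then write for French horn in F: it sounds a perfect fifth below written, so the part must be a perfect fifth above concert.
C4 → G4
B#4 → F##5
D5 → A5
Fb5 → Cb6

G4 F##5 A5 Cb6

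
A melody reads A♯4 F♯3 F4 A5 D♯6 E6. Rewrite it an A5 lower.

D4 Bb2 Bbb3 Db5 G5 Ab5

A#4 gives D4
F#3 gives Bb2
F4 gives Bbb3
A5 gives Db5
D#6 gives G5
E6 gives Ab5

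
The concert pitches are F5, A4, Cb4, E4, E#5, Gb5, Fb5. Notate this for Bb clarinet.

The Bb clarinet sounds a major second below written, so the written part must be a major second above concert — transpose each note up.
F5 becomes G5
A4 becomes B4
Cb4 becomes Db4
E4 becomes F#4
E#5 becomes F##5
Gb5 becomes Ab5
Fb5 becomes Gb5

G5 B4 Db4 F#4 F##5 Ab5 Gb5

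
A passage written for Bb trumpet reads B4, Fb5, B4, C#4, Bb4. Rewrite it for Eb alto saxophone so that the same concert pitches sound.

F#5 Cb6 F#5 G#4 F5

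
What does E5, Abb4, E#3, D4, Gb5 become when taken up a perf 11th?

A6 Dbb6 A#4 G5 Cb7

A perfect eleventh up from E5 gives A6.
Abb4 up a perfect eleventh is Dbb6.
A perfect eleventh up from E#3 gives A#4.
A perfect eleventh up from D4 gives G5.
A perfect eleventh up from Gb5 gives Cb7.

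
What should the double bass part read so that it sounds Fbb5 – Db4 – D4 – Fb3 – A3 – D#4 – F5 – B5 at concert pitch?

Fbb6 Db5 D5 Fb4 A4 D#5 F6 B6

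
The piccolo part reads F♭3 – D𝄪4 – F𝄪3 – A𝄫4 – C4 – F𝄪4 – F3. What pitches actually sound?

Fb4 D##5 F##4 Abb5 C5 F##5 F4

The piccolo sounds a perfect octave above written, so transpose each written note up a perfect octave.
Fb3 gives Fb4
D##4 gives D##5
F##3 gives F##4
Abb4 gives Abb5
C4 gives C5
F##4 gives F##5
F3 gives F4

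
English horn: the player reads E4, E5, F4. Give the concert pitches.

Written C4 on the English horn sounds as F3, a perfect fifth lower; apply that shift to every note.
E4 to A3
E5 to A4
F4 to Bb3

A3 A4 Bb3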